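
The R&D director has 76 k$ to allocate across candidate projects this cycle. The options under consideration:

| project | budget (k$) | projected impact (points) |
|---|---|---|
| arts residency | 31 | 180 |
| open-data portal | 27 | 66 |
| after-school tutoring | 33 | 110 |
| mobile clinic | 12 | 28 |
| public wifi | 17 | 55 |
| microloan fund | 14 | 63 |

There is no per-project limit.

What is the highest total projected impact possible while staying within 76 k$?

By projected impact per k$: arts residency 5.81, microloan fund 4.50, after-school tutoring 3.33, public wifi 3.24 lead.
Taking 2×arts residency + microloan fund: 76 k$ used, 423 in projected impact.
Every other selection either busts 76 k$ or fails to beat 423.

423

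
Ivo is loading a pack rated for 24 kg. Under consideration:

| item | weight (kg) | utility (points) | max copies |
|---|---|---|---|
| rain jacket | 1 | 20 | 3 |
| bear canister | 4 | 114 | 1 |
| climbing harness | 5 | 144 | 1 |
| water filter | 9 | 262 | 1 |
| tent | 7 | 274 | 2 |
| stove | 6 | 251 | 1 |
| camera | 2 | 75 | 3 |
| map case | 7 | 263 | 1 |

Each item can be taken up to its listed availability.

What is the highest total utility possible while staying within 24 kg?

Ranking by ratio (utility/kg): stove 41.83, tent 39.14, map case 37.57.
Best packing: 2×tent + stove + 2×camera — 24 kg, 949 total.
Every other selection either busts 24 kg or exceeds an availability limit or fails to beat 949.

949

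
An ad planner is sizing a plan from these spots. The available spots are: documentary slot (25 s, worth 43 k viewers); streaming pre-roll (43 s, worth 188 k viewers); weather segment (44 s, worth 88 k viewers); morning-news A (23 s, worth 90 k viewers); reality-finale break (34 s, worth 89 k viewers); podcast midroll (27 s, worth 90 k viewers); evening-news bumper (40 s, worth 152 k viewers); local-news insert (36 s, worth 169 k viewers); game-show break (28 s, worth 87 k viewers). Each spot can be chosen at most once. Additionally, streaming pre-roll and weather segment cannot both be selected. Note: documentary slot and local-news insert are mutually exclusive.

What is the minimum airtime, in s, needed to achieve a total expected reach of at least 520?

129

Minimise s subject to total expected reach ≥ 520.
streaming pre-roll + morning-news A + podcast midroll + local-news insert: 537 expected reach at 129 s.
Any bundle with less than 129 s falls short of 520.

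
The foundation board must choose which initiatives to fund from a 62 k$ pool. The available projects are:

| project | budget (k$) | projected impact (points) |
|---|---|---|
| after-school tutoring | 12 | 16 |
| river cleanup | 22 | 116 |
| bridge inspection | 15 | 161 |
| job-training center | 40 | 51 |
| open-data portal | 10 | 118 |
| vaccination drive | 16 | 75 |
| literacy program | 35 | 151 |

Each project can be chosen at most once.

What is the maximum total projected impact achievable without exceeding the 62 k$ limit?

430

The ratio heuristic lands on after-school tutoring + river cleanup + bridge inspection + open-data portal (411) but leaves 3 k$ idle.
Dropping after-school tutoring and river cleanup frees 34 k$; slotting in literacy program (35 k$) lifts the total to 430 at 60 k$.
The closest alternative, after-school tutoring + river cleanup + bridge inspection + open-data portal, reaches only 411.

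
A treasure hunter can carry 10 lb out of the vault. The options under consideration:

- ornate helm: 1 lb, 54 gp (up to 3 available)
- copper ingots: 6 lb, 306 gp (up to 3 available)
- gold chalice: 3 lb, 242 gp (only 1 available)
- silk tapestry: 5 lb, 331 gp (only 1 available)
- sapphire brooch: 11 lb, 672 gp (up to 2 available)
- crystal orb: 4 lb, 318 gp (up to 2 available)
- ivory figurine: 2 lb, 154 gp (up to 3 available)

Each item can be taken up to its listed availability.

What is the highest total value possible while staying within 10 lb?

Greedy by ratio would take ornate helm + gold chalice + crystal orb + ivory figurine: 10 lb used, total 768.
Replace ornate helm and gold chalice with crystal orb: the trade gains 22 net, giving 790 at 10 lb.
Every other selection either busts 10 lb or exceeds an availability limit or fails to beat 790.

790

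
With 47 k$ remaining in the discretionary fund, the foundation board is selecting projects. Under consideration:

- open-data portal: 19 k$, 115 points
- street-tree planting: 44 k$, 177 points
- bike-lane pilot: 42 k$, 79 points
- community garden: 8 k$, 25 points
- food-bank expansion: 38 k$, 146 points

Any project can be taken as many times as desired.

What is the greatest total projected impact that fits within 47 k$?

Ranking by ratio (projected impact/k$): open-data portal 6.05, street-tree planting 4.02, food-bank expansion 3.84.
Best packing: 2×open-data portal + community garden — 46 k$, 255 total.
That's the maximum — no swap from here does better than 255.

255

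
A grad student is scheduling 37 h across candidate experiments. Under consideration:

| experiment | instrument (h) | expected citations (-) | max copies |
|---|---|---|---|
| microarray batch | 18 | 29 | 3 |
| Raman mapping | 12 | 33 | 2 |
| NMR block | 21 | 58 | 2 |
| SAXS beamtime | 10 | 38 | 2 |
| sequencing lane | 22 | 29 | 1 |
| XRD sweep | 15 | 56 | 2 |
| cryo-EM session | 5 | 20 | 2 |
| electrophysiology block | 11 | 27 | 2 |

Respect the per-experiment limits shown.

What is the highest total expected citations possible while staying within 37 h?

134

Filling by ratio: 2×SAXS beamtime + 2×cryo-EM session for 116, with 7 h left unused.
Dropping SAXS beamtime frees 10 h; slotting in XRD sweep (15 h) lifts the total to 134 at 35 h.
The spare 2 h is too small for any remaining experiment, and no exchange beats 134.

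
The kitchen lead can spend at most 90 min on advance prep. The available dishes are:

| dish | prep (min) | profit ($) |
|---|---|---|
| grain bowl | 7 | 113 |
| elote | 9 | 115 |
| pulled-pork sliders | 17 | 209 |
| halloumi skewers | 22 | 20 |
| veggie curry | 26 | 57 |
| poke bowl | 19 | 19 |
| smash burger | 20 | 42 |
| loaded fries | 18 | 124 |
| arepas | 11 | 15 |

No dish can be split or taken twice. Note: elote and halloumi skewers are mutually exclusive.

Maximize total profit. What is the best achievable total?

Taking grain bowl + elote + pulled-pork sliders + veggie curry + loaded fries + arepas: 88 min used, 633 in profit.

633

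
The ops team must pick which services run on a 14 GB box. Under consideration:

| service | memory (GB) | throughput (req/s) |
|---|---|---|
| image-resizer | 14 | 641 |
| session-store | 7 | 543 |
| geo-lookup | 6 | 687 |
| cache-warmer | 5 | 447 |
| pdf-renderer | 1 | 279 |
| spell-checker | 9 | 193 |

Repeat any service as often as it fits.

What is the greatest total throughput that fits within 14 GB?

Best packing: 14×pdf-renderer — 14 GB, 3906 total.

3906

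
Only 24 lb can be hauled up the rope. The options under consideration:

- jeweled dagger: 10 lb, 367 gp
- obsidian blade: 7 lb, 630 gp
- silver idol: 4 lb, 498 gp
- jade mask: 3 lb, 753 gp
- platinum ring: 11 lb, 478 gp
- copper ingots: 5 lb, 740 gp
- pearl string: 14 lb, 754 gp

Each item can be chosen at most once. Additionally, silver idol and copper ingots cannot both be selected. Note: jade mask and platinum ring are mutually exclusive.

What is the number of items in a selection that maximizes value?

4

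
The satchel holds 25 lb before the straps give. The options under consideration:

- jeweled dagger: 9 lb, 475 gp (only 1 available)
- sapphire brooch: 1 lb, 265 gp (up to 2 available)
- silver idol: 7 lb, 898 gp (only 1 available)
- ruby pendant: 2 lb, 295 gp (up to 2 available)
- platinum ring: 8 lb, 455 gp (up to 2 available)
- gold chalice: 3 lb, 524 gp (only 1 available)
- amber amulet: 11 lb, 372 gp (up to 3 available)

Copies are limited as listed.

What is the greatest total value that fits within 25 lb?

Ranking by ratio (value/lb): sapphire brooch 265.00, gold chalice 174.67, ruby pendant 147.50.
Greedy by ratio would take 2×sapphire brooch + silver idol + 2×ruby pendant + platinum ring + gold chalice: 24 lb used, total 2997.
Dropping platinum ring frees 8 lb; slotting in jeweled dagger (9 lb) lifts the total to 3017 at 25 lb.
No other feasible combination exceeds 3017.

3017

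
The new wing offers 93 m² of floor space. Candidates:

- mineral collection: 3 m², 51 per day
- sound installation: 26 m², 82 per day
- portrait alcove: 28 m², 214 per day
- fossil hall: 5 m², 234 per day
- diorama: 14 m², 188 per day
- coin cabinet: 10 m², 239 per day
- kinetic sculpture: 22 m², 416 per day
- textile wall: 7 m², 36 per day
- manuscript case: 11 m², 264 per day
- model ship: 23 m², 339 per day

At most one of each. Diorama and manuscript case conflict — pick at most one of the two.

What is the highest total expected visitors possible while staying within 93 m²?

1579

Ranking by ratio (expected visitors/m²): fossil hall 46.80, manuscript case 24.00, coin cabinet 23.90.
Mineral collection + fossil hall + coin cabinet + kinetic sculpture + textile wall + manuscript case + model ship uses 81 of the 93 m² and totals 1579.
Next best is mineral collection + fossil hall + coin cabinet + kinetic sculpture + manuscript case + model ship at 1543 (74 m²) — short by 36.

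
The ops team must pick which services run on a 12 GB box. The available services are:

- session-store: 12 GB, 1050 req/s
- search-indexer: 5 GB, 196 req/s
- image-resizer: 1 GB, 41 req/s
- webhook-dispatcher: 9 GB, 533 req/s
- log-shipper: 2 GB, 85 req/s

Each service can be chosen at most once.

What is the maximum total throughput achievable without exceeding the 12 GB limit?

The ratio ordering already packs tightly: session-store, 12 GB, 1050.
That's the maximum — no swap from here does better than 1050.

1050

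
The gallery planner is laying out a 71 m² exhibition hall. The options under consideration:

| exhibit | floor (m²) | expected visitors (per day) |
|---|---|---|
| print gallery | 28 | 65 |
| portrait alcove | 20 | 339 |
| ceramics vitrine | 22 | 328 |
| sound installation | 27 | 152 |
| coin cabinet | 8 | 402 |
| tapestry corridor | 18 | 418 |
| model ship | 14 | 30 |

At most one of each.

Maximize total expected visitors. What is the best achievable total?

1487

Ranking by ratio (expected visitors/m²): coin cabinet 50.25, tapestry corridor 23.22, portrait alcove 16.95, ceramics vitrine 14.91.
Taking portrait alcove + ceramics vitrine + coin cabinet + tapestry corridor: 68 m² used, 1487 in expected visitors.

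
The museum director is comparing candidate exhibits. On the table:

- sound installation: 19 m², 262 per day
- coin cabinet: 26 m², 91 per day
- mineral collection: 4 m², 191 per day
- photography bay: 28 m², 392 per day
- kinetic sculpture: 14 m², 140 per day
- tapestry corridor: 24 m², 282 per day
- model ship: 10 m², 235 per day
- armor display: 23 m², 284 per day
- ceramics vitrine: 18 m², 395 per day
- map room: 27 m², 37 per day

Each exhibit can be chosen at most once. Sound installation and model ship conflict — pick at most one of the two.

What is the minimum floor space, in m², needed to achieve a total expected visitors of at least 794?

Look for the lowest-floor combination reaching 794.
mineral collection + model ship + ceramics vitrine: 821 expected visitors at 32 m².
No combination under 32 m² hits 794.

32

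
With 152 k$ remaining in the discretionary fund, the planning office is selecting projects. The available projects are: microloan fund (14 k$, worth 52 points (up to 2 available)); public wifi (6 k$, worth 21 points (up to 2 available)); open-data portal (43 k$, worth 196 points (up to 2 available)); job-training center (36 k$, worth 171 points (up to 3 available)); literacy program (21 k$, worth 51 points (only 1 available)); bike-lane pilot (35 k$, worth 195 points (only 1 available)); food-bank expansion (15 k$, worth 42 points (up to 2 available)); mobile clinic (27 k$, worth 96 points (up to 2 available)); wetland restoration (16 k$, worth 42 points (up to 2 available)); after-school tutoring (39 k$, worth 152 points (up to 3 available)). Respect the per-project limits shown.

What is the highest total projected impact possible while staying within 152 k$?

733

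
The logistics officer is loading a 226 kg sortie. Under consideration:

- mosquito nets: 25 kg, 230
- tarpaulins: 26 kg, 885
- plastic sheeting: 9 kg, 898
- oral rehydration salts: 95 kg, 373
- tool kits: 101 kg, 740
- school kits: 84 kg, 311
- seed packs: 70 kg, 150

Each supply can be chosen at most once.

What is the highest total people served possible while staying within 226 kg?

Greedy by ratio would take mosquito nets + tarpaulins + plastic sheeting + tool kits: 161 kg used, total 2753.
The 25 kg tied up in mosquito nets is better spent on school kits — total rises to 2834 (220 kg).
The spare 6 kg is too small for any remaining supply, and no exchange beats 2834.

2834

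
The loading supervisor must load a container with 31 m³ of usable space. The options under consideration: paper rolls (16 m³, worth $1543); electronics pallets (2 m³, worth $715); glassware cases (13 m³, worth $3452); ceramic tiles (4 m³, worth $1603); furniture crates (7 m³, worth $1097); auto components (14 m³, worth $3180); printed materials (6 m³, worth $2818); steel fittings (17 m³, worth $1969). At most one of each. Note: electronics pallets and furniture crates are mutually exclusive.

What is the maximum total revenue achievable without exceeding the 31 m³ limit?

8970

Taking the top-ratio shipments first gives electronics pallets + glassware cases + ceramic tiles + printed materials for 8588 (25 m³).
The 2 m³ tied up in electronics pallets is better spent on furniture crates — total rises to 8970 (30 m³).
The spare 1 m³ is too small for any remaining shipment, and no feasible exchange beats 8970.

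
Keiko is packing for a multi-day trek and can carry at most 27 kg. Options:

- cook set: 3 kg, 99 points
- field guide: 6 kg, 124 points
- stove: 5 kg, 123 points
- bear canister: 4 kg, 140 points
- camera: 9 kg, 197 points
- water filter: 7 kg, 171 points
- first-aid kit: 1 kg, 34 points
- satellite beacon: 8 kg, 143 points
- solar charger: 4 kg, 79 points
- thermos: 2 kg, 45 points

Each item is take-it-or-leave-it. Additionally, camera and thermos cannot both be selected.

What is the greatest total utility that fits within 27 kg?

702

Taking the top-ratio items first gives cook set + stove + bear canister + water filter + first-aid kit + solar charger + thermos for 691 (26 kg).
Replace first-aid kit and solar charger with field guide: the trade gains 11 net, giving 702 at 27 kg.
That's the maximum — no feasible swap from here does better than 702.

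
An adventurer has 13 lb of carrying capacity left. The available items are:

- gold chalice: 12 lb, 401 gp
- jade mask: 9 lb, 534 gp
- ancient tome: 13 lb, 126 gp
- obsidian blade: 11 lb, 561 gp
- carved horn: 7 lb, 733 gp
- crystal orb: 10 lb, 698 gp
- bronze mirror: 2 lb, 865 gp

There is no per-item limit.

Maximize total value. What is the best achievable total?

6×bronze mirror uses 12 of the 13 lb and totals 5190.
That's the maximum — no swap from here does better than 5190.

5190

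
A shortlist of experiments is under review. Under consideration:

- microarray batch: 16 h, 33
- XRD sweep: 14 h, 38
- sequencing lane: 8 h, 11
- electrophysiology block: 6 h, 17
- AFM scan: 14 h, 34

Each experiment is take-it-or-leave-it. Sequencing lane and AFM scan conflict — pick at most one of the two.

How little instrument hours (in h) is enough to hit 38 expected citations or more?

Look for the lowest-instrument combination reaching 38.
XRD sweep: 38 expected citations at 14 h.
No combination under 14 h hits 38.

14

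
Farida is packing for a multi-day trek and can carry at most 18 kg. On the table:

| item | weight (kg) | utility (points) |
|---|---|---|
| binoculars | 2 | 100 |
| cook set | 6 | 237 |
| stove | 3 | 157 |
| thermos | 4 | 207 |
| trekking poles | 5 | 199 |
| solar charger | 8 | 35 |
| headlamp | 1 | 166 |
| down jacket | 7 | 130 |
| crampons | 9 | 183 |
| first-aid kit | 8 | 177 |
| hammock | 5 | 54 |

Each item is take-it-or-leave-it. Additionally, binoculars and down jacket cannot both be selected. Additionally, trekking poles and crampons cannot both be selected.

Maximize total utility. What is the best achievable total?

Greedy by ratio would take binoculars + stove + thermos + trekking poles + headlamp: 15 kg used, total 829.
Replace stove with cook set: the trade gains 80 net, giving 909 at 18 kg.
The closest alternative, binoculars + cook set + stove + thermos + headlamp, reaches only 867.

909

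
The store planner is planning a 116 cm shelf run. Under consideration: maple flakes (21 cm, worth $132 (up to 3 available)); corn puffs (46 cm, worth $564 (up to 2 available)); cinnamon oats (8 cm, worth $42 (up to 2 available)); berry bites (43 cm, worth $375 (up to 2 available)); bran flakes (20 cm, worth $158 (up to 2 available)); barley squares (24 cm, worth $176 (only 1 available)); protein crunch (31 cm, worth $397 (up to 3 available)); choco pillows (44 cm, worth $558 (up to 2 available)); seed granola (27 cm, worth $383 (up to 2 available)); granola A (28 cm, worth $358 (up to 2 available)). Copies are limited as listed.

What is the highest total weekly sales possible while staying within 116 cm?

1560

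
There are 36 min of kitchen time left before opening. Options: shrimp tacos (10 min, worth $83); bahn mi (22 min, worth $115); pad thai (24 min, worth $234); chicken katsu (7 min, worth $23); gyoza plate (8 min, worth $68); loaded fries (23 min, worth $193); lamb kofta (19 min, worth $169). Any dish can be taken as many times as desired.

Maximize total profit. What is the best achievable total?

The ratio heuristic lands on pad thai + gyoza plate (302) but leaves 4 min idle.
The 8 min tied up in gyoza plate is better spent on shrimp tacos — total rises to 317 (34 min).

317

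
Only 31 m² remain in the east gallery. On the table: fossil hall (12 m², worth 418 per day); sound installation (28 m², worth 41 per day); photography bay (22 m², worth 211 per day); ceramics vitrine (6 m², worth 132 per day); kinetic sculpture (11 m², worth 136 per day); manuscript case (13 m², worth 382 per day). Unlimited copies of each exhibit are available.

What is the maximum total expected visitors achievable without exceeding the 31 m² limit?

968

Ranking by ratio (expected visitors/m²): fossil hall 34.83, manuscript case 29.38, ceramics vitrine 22.00, kinetic sculpture 12.36.
2×fossil hall + ceramics vitrine uses 30 of the 31 m² and totals 968.
That's the maximum — no swap from here does better than 968.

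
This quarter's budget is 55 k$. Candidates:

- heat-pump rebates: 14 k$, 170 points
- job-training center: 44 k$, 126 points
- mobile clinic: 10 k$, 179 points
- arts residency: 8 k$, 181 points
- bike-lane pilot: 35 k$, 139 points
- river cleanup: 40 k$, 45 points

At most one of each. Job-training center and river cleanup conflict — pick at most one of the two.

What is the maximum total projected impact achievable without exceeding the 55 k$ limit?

Taking heat-pump rebates + mobile clinic + arts residency: 32 k$ used, 530 in projected impact.
The closest alternative, mobile clinic + arts residency + bike-lane pilot, reaches only 499.

530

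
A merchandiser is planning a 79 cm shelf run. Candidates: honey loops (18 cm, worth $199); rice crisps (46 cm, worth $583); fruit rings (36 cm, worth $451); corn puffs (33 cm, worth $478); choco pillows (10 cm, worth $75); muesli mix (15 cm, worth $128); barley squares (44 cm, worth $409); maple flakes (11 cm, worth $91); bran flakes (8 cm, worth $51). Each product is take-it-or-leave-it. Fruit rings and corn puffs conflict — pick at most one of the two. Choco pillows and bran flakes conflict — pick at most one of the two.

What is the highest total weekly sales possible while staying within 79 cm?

1061

Density check — corn puffs 14.48, rice crisps 12.67, fruit rings 12.53, honey loops 11.06 are the best per cm.
Best packing: rice crisps + corn puffs — 79 cm, 1061 total.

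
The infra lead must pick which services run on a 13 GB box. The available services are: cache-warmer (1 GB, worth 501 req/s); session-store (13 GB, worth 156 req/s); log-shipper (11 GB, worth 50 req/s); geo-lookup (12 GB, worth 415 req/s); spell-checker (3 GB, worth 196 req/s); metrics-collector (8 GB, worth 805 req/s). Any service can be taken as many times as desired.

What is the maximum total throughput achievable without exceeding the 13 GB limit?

6513

By throughput per GB: cache-warmer 501.00, metrics-collector 100.62, spell-checker 65.33 lead.
Best packing: 13×cache-warmer — 13 GB, 6513 total.
That's the maximum — no swap from here does better than 6513.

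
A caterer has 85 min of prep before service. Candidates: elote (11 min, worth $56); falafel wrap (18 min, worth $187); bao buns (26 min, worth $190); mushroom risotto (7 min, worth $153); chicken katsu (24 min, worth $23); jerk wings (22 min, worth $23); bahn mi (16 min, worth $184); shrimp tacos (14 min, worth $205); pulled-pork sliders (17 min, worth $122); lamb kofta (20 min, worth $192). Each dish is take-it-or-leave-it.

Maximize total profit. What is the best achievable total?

Filling by ratio: falafel wrap + mushroom risotto + bahn mi + shrimp tacos + lamb kofta for 921, with 10 min left unused.
Replace bahn mi with bao buns: the trade gains 6 net, giving 927 at 85 min.

927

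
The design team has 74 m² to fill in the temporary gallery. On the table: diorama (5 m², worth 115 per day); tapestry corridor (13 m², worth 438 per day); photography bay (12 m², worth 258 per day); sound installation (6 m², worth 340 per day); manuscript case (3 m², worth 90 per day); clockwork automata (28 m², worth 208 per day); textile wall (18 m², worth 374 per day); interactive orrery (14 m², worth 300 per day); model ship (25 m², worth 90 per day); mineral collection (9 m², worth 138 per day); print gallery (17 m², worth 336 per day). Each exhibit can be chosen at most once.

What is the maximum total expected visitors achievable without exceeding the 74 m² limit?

1951

Filling by ratio: diorama + tapestry corridor + photography bay + sound installation + manuscript case + textile wall + interactive orrery for 1915, with 3 m² left unused.
Replace interactive orrery with print gallery: the trade gains 36 net, giving 1951 at 74 m².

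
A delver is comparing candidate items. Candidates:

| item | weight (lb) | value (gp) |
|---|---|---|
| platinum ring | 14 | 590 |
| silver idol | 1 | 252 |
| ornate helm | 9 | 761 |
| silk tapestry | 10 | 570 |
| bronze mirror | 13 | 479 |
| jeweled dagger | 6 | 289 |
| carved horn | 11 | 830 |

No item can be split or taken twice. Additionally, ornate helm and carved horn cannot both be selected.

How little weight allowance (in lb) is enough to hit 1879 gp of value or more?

Need the lightest bundle worth ≥ 1879.
Taking silver idol + silk tapestry + jeweled dagger + carved horn gives 1941 (≥ 1879) for 28 lb.
Any bundle with less than 28 lb falls short of 1879.

28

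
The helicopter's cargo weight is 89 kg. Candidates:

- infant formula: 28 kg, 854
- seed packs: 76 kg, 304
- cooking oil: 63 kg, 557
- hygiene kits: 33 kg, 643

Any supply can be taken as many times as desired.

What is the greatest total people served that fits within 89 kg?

2562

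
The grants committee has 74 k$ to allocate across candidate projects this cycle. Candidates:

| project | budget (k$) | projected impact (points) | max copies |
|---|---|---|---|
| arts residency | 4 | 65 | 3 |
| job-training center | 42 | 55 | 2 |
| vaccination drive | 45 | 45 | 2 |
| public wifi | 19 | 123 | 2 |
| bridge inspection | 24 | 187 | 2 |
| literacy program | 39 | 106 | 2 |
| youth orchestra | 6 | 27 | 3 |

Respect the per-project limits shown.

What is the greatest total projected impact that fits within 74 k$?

628

The ratio heuristic lands on 3×arts residency + 2×bridge inspection + 2×youth orchestra (623) but leaves 2 k$ idle.
Replace bridge inspection and 2×youth orchestra with 2×public wifi: the trade gains 5 net, giving 628 at 74 k$.
Every other selection either busts 74 k$ or exceeds an availability limit or fails to beat 628.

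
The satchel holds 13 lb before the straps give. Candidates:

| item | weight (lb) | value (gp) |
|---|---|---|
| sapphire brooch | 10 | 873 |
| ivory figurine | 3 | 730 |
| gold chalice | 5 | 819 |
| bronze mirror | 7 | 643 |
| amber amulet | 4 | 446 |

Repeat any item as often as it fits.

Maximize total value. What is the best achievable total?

4×ivory figurine uses 12 of the 13 lb and totals 2920.

2920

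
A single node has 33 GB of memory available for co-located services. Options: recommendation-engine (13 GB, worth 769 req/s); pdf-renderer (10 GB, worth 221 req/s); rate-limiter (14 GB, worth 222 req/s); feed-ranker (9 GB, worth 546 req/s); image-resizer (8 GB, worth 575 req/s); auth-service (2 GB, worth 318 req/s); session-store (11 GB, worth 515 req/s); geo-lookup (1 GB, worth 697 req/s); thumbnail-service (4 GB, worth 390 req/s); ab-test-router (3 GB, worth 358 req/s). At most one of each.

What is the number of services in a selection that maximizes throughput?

6

The maximum throughput within 33 GB is 3107.
One optimal bundle: recommendation-engine + image-resizer + auth-service + geo-lookup + thumbnail-service + ab-test-router (31 GB).
Any selection reaching 3107 contains exactly 6 services.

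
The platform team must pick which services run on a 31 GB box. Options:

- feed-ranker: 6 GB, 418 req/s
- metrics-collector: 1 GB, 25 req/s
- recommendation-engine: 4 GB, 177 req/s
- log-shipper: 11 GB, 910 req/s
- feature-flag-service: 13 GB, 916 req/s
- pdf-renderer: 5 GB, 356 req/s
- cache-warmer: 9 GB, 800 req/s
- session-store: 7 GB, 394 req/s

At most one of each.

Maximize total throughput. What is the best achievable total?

2484

Taking feed-ranker + log-shipper + pdf-renderer + cache-warmer: 31 GB used, 2484 in throughput.
Next best is feed-ranker + metrics-collector + recommendation-engine + log-shipper + cache-warmer at 2330 (31 GB) — short by 154.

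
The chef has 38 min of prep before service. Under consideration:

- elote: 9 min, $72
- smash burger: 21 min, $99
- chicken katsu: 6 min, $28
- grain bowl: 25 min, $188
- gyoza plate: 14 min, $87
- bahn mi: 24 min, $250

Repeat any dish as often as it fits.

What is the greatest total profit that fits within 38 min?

By profit per min: bahn mi 10.42, elote 8.00, grain bowl 7.52, gyoza plate 6.21 lead.
The ratio heuristic lands on elote + bahn mi (322) but leaves 5 min idle.
Dropping elote frees 9 min; slotting in gyoza plate (14 min) lifts the total to 337 at 38 min.
Every other selection either busts 38 min or fails to beat 337.

337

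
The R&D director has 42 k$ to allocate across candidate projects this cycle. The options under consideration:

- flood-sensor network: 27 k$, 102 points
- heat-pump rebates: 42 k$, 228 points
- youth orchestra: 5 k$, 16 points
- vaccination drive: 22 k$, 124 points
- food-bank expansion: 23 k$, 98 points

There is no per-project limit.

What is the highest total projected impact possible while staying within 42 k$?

228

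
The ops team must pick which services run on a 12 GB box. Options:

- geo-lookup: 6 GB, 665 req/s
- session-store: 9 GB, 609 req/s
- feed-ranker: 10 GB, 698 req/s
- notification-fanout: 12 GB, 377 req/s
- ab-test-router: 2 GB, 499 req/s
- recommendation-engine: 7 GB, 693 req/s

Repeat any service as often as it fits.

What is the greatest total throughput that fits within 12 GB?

2994

Density check — ab-test-router 249.50, geo-lookup 110.83, recommendation-engine 99.00, feed-ranker 69.80 are the best per GB.
The ratio ordering already packs tightly: 6×ab-test-router, 12 GB, 2994.
No other feasible combination exceeds 2994.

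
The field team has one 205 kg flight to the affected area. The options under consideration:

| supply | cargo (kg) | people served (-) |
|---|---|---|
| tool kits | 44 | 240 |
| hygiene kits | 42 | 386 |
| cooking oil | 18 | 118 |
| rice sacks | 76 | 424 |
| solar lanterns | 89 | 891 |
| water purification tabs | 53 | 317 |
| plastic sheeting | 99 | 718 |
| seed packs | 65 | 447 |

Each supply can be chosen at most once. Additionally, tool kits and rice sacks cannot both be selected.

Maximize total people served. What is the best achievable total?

Hygiene kits + solar lanterns + seed packs uses 196 of the 205 kg and totals 1724.
The closest alternative, hygiene kits + cooking oil + solar lanterns + water purification tabs, reaches only 1712.

1724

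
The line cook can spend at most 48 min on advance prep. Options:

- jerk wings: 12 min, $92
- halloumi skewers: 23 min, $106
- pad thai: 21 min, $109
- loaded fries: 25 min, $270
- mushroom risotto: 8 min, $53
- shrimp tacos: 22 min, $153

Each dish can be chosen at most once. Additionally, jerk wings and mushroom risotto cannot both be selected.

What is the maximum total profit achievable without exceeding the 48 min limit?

Ranking by ratio (profit/min): loaded fries 10.80, jerk wings 7.67, shrimp tacos 6.95.
Best packing: loaded fries + shrimp tacos — 47 min, 423 total.
The spare 1 min is too small for any remaining dish, and no feasible exchange beats 423.

423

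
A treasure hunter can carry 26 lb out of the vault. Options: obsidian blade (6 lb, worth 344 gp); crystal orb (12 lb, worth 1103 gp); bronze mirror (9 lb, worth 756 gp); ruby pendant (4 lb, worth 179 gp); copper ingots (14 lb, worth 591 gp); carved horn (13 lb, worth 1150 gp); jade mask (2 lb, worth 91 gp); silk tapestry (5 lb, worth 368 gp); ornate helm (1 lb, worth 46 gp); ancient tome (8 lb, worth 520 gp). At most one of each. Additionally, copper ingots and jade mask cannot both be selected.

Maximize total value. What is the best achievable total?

The ratio ordering already packs tightly: crystal orb + carved horn + ornate helm, 26 lb, 2299.

2299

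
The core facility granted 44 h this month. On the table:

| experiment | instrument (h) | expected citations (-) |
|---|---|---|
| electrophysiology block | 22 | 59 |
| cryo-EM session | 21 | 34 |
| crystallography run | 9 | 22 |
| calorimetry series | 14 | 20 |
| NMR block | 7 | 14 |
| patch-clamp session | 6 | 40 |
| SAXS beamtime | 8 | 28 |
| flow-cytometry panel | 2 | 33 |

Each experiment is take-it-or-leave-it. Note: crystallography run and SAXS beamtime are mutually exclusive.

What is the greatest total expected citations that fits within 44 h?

160

The ratio ordering already packs tightly: electrophysiology block + patch-clamp session + SAXS beamtime + flow-cytometry panel, 38 h, 160.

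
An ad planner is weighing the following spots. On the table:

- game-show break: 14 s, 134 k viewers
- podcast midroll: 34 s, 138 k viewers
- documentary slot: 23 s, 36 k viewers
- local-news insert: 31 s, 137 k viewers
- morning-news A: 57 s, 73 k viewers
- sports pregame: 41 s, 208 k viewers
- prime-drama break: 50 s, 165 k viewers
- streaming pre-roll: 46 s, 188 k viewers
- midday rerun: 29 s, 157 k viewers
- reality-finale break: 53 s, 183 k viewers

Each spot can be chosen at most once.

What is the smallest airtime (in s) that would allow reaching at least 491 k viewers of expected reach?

Need the lightest bundle worth ≥ 491.
game-show break + sports pregame + midday rerun reaches 499 using 84 s.
Below 84 s the best achievable stays under 491.

84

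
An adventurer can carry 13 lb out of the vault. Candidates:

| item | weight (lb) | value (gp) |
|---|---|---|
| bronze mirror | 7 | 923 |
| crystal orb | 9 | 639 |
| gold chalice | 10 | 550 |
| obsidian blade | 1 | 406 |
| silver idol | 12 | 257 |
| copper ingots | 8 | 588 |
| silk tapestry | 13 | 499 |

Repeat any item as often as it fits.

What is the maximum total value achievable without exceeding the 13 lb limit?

The ratio ordering already packs tightly: 13×obsidian blade, 13 lb, 5278.

5278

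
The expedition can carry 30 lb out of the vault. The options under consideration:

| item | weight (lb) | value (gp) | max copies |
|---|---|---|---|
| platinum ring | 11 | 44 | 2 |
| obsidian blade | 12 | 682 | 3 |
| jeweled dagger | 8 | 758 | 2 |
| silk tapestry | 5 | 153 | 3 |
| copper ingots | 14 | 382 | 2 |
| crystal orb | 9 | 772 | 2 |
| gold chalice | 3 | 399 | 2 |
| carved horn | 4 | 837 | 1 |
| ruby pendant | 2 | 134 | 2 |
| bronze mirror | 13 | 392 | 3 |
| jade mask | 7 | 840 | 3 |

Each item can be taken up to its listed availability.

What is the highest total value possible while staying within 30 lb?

The ratio heuristic lands on 2×gold chalice + carved horn + 2×ruby pendant + 2×jade mask (3583) but leaves 2 lb idle.
Dropping gold chalice and ruby pendant frees 5 lb; slotting in jade mask (7 lb) lifts the total to 3890 at 30 lb.

3890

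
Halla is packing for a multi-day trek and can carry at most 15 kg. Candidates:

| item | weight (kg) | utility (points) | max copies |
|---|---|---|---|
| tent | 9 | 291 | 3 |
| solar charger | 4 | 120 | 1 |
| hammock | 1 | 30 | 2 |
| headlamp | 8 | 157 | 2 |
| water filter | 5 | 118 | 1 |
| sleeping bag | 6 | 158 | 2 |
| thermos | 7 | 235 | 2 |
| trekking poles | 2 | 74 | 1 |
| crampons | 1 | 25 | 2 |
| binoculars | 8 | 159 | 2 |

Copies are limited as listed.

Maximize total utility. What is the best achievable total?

500

Ranking by ratio (utility/kg): trekking poles 37.00, thermos 33.57, tent 32.33, solar charger 30.00.
A density-first pass picks solar charger + 2×hammock + thermos + trekking poles — 489 at 15 kg.
Replace solar charger and hammock and trekking poles with thermos: the trade gains 11 net, giving 500 at 15 kg.
Nothing else within 15 kg beats 500.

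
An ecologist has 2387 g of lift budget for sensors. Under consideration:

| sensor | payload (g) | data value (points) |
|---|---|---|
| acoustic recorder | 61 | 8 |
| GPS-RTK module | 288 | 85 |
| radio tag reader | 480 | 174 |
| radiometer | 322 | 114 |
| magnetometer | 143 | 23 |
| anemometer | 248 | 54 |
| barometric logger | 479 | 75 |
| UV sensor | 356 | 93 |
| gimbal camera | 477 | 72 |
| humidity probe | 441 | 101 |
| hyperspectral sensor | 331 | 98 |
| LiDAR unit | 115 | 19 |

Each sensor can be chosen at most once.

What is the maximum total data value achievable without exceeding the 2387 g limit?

688

Greedy by ratio would take GPS-RTK module + radio tag reader + radiometer + UV sensor + humidity probe + hyperspectral sensor + LiDAR unit: 2333 g used, total 684.
Dropping LiDAR unit frees 115 g; slotting in magnetometer (143 g) lifts the total to 688 at 2361 g.
The spare 26 g is too small for any remaining sensor, and no exchange beats 688.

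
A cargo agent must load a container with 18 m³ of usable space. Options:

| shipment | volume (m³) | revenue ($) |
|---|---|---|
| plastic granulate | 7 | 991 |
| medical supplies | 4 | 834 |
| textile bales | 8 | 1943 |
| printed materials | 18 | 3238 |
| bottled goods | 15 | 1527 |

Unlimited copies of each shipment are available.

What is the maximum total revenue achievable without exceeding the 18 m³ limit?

Ranking by ratio (revenue/m³): textile bales 242.88, medical supplies 208.50, printed materials 179.89, plastic granulate 141.57.
Best packing: 2×textile bales — 16 m³, 3886 total.

3886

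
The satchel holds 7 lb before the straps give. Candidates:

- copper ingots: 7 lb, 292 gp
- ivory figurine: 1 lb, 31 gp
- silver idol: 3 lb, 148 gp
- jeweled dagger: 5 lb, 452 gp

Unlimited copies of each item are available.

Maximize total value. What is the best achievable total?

Density check — jeweled dagger 90.40, silver idol 49.33, copper ingots 41.71, ivory figurine 31.00 are the best per lb.
Taking 2×ivory figurine + jeweled dagger: 7 lb used, 514 in value.
No other feasible combination exceeds 514.

514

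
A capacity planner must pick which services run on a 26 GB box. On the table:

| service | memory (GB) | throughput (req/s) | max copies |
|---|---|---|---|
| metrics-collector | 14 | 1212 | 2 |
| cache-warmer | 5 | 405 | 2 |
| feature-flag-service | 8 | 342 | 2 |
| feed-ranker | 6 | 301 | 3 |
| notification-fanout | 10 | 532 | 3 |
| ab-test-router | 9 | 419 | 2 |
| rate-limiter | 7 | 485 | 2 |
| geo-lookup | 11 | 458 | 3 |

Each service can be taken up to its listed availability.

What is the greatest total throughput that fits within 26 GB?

Filling by ratio: metrics-collector + 2×cache-warmer for 2022, with 2 GB left unused.
Replace cache-warmer with rate-limiter: the trade gains 80 net, giving 2102 at 26 GB.
No other feasible combination exceeds 2102.

2102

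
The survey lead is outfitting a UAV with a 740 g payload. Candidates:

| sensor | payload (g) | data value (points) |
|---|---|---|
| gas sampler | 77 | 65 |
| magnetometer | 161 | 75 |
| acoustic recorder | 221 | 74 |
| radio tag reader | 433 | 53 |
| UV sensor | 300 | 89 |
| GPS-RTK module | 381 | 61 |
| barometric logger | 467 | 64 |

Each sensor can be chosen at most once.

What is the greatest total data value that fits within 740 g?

Density check — gas sampler 0.84, magnetometer 0.47, acoustic recorder 0.33 are the best per g.
Greedy by ratio would take gas sampler + magnetometer + acoustic recorder: 459 g used, total 214.
Dropping gas sampler frees 77 g; slotting in UV sensor (300 g) lifts the total to 238 at 682 g.
The spare 58 g is too small for any remaining sensor, and no exchange beats 238.

238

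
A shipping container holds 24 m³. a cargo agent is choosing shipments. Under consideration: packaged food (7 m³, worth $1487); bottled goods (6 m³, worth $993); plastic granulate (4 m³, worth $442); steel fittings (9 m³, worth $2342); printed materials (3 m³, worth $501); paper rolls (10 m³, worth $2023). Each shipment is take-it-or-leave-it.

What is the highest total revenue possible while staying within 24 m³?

4866

Density check — steel fittings 260.22, packaged food 212.43, paper rolls 202.30 are the best per m³.
Greedy by ratio would take packaged food + plastic granulate + steel fittings + printed materials: 23 m³ used, total 4772.
The 11 m³ tied up in packaged food and plastic granulate is better spent on paper rolls — total rises to 4866 (22 m³).
Runner-up packaged food + bottled goods + steel fittings tops out at 4822.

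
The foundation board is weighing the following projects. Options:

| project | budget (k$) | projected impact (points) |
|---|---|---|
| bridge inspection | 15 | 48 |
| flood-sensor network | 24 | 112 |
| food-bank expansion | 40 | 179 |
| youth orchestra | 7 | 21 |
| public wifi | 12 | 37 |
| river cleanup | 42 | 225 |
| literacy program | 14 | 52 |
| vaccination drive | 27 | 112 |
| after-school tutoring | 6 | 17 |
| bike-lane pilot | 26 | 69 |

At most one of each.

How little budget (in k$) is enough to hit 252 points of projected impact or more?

Need the lightest bundle worth ≥ 252.
public wifi + river cleanup reaches 262 using 54 k$.
Below 54 k$ the best achievable stays under 252.

54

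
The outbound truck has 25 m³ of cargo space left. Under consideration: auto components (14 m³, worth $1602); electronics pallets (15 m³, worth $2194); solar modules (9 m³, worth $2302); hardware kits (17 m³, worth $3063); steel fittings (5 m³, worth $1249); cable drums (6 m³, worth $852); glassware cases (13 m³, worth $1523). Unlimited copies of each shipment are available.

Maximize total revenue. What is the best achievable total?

The ratio heuristic lands on 2×solar modules + steel fittings (5853) but leaves 2 m³ idle.
Replace 2×solar modules with 4×steel fittings: the trade gains 392 net, giving 6245 at 25 m³.
No other feasible combination exceeds 6245.

6245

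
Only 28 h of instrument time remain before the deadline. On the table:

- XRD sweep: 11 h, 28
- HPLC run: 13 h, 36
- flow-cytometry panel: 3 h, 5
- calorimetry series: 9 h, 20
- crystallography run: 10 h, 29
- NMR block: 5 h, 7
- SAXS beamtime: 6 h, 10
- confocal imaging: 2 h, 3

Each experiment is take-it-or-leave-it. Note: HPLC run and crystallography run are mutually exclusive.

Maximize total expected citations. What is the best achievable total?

Taking XRD sweep + HPLC run + flow-cytometry panel: 27 h used, 69 in expected citations.
An exhaustive check of the 256 subsets confirms 69.

69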